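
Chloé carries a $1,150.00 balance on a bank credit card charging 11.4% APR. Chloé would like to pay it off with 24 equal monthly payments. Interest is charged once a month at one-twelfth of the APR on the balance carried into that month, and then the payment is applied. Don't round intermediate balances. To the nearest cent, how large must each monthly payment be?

Monthly rate r = 11.4%/12 = 0.95% = 0.0095.
Level-payment amortization: P = B₀·r / (1 − (1+r)^(−n)) = 1150.00·0.0095 / (1 − 1.0095^(−24)).
Denominator 1 − (1+r)^(−24) = 0.203018498.
P = 10.925 / 0.203018498 ≈ 53.81.

$53.81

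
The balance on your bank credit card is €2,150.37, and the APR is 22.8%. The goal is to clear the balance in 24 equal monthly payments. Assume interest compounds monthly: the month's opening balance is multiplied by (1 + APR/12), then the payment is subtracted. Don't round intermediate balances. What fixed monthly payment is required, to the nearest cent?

€112.41

Monthly rate r = 22.8%/12 = 1.9% = 0.019.
Level-payment amortization: P = B₀·r / (1 − (1+r)^(−n)) = 2150.37·0.019 / (1 − 1.019^(−24)).
Denominator 1 − (1+r)^(−24) = 0.363468964.
P = 40.857 / 0.363468964 ≈ 112.41.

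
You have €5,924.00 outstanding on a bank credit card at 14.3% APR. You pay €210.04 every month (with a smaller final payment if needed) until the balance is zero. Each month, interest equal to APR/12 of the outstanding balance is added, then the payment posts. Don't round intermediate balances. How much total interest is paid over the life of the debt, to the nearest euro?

€1,339

Monthly rate r = 14.3%/12 = 1.19167% = 0.0119167.
Payoff takes n = ⌈−ln(1 − rB₀/P)/ln(1+r)⌉ = ⌈34.578⌉ = 35 payments; the last is €121.78.
Total paid = 34·€210.04 + €121.78 = €7,263.14.
Total interest = total paid − principal = €7,263.14 − €5,924.00 = €1,339.14.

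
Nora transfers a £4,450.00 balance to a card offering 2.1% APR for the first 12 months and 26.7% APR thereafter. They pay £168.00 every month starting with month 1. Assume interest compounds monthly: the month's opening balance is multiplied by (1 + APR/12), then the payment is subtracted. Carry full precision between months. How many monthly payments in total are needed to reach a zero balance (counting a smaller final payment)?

Promo months 1–12 at r₀ = 2.1%/12 = 0.00175; months 13+ at r₁ = 26.7%/12 = 0.02225.
After month 12: iterate B ← B·(1+r₀) − £168.00 for 12 months → £2,508.84.
Then at r₁ with £168.00/mo: n₂ = −ln(1 − r₁·B/P)/ln(1+r₁) ≈ 18.35 → 19 more payments.

31 months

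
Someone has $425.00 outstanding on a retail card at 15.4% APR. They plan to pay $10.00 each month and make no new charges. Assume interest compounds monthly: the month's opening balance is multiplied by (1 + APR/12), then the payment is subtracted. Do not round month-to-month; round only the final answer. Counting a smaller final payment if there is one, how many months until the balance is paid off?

62 payments

Monthly rate r = 15.4%/12 = 1.28333% = 0.0128333.
Recurrence: B ← B·(1+r) − $10.00.
Month 1: interest $5.45; balance after payment $420.45.
Month 2: interest $5.40; balance after payment $415.85.
Closed form: n = −ln(1 − rB₀/P)/ln(1+r) = −ln(0.45458)/ln(1.01283) ≈ 61.825, so the balance reaches zero during payment 62.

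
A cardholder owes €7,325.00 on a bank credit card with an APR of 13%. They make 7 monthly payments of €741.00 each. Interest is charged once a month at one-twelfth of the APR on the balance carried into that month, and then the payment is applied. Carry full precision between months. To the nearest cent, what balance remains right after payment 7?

€2,540.21

Monthly rate r = 13%/12 = 1.08333% = 0.0108333.
Each month: B ← B·(1+r) − €741.00.
Month 1: interest €79.35; balance after payment €6,663.35.
Month 2: interest €72.19; balance after payment €5,994.54.
Month 3: interest €64.94; balance after payment €5,318.48.
Month 4: interest €57.62; balance after payment €4,635.10.
Month 5: interest €50.21; balance after payment €3,944.31.
Month 6: interest €42.73; balance after payment €3,246.04.
Month 7: interest €35.17; balance after payment €2,540.21.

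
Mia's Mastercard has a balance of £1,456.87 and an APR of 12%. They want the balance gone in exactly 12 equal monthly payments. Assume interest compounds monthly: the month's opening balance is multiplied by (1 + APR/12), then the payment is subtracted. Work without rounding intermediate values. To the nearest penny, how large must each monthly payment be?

Monthly rate r = 12%/12 = 1% = 0.01.
Level-payment amortization: P = B₀·r / (1 − (1+r)^(−n)) = 1456.87·0.01 / (1 − 1.01^(−12)).
Denominator 1 − (1+r)^(−12) = 0.112550775.
P = 14.5687 / 0.112550775 ≈ 129.44.

£129.44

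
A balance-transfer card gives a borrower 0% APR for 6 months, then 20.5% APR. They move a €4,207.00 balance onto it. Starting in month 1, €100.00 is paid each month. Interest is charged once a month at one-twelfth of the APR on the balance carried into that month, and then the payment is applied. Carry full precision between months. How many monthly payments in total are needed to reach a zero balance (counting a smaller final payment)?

Promo months 1–6 at r₀ = 0%/12 = 0; months 7+ at r₁ = 20.5%/12 = 0.0170833.
After month 6 (no interest yet): B = €4,207.00 − 6·€100.00 = €3,607.00.
Then at r₁ with €100.00/mo: n₂ = −ln(1 − r₁·B/P)/ln(1+r₁) ≈ 56.53 → 57 more payments.

63 months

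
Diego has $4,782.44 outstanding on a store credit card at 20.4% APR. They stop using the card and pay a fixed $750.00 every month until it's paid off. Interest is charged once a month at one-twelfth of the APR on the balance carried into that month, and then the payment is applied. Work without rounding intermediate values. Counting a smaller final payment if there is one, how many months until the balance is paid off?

Monthly rate r = 20.4%/12 = 1.7% = 0.017.
Recurrence: B ← B·(1+r) − $750.00.
Month 1: interest $81.30; balance after payment $4,113.74.
Month 2: interest $69.93; balance after payment $3,433.68.
Closed form: n = −ln(1 − rB₀/P)/ln(1+r) = −ln(0.8916)/ln(1.017) ≈ 6.807, so the balance reaches zero during payment 7.

7 months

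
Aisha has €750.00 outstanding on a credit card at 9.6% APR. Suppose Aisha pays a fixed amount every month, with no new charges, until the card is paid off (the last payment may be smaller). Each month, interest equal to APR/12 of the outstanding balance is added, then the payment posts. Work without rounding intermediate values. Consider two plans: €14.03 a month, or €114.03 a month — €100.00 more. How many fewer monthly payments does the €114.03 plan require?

Monthly rate r = 9.6%/12 = 0.8% = 0.008.
At €14.03/mo: n = ⌈−ln(1 − rB₀/P)/ln(1+r)⌉ = 71 payments (last €0.43); total interest = total paid − €750.00 = €232.53.
At €114.03/mo: 7 payments (last €89.43); total interest €23.61.
Payments saved = 71 − 7 = 64.

64 fewer payments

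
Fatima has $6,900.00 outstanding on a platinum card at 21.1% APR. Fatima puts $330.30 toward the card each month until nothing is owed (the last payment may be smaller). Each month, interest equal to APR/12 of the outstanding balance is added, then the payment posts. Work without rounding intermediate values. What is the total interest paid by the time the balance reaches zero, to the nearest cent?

$1,775.39

Monthly rate r = 21.1%/12 = 1.75833% = 0.0175833.
Payoff takes n = ⌈−ln(1 − rB₀/P)/ln(1+r)⌉ = ⌈26.263⌉ = 27 payments; the last is $87.59.
Total paid = 26·$330.30 + $87.59 = $8,675.39.
Total interest = total paid − principal = $8,675.39 − $6,900.00 = $1,775.39.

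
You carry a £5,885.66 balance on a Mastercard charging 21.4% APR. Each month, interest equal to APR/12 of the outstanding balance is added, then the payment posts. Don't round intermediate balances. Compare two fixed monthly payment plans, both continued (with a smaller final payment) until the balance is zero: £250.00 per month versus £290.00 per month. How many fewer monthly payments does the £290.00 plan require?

5 fewer payments

Monthly rate r = 21.4%/12 = 1.78333% = 0.0178333.
At £250.00/mo: n = ⌈−ln(1 − rB₀/P)/ln(1+r)⌉ = 31 payments (last £200.79); total interest = total paid − £5,885.66 = £1,815.13.
At £290.00/mo: 26 payments (last £122.18); total interest £1,486.52.
Payments saved = 31 − 26 = 5.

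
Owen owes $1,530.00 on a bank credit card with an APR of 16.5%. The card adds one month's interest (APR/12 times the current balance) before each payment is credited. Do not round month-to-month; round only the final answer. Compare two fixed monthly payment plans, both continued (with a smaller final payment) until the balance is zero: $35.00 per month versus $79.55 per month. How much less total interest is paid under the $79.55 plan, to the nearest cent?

$566.00

Monthly rate r = 16.5%/12 = 1.375% = 0.01375.
At $35.00/mo: n = ⌈−ln(1 − rB₀/P)/ln(1+r)⌉ = 68 payments (last $10.30); total interest = total paid − $1,530.00 = $825.30.
At $79.55/mo: 23 payments (last $39.20); total interest $259.30.
Interest saved = $825.30 − $259.30 = $566.00.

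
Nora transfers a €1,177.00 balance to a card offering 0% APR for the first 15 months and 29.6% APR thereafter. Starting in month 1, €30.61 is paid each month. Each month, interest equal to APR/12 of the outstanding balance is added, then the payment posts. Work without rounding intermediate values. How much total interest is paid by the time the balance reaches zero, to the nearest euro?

€367

Promo months 1–15 at r₀ = 0%/12 = 0; months 16+ at r₁ = 29.6%/12 = 0.0246667.
After month 15 (no interest yet): B = €1,177.00 − 15·€30.61 = €717.85.
Then at r₁ with €30.61/mo: n₂ = −ln(1 − r₁·B/P)/ln(1+r₁) ≈ 35.45 → 36 more payments.
Total paid = 50·€30.61 + €13.92 = €1,544.42; interest = €1,544.42 − €1,177.00 = €367.42.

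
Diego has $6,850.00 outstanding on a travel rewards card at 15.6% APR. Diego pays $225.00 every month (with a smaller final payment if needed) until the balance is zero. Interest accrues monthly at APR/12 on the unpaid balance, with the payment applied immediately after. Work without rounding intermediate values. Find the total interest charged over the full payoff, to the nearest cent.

Monthly rate r = 15.6%/12 = 1.3% = 0.013.
Payoff takes n = ⌈−ln(1 − rB₀/P)/ln(1+r)⌉ = ⌈39.006⌉ = 40 payments; the last is $1.41.
Total paid = 39·$225.00 + $1.41 = $8,776.41.
Total interest = total paid − principal = $8,776.41 − $6,850.00 = $1,926.41.

$1,926.41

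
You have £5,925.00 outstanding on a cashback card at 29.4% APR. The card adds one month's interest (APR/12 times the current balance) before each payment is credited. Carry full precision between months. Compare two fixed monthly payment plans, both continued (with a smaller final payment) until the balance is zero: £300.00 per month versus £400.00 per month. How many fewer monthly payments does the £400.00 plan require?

9 fewer payments

Monthly rate r = 29.4%/12 = 2.45% = 0.0245.
At £300.00/mo: n = ⌈−ln(1 − rB₀/P)/ln(1+r)⌉ = 28 payments (last £98.46); total interest = total paid − £5,925.00 = £2,273.46.
At £400.00/mo: 19 payments (last £251.56); total interest £1,526.56.
Payments saved = 28 − 19 = 9.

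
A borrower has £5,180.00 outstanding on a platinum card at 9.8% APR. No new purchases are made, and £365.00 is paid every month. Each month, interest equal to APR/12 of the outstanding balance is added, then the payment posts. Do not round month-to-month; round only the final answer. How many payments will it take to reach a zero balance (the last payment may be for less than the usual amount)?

16 payments

Monthly rate r = 9.8%/12 = 0.816667% = 0.00816667.
Recurrence: B ← B·(1+r) − £365.00.
Month 1: interest £42.30; balance after payment £4,857.30.
Month 2: interest £39.67; balance after payment £4,531.97.
Closed form: n = −ln(1 − rB₀/P)/ln(1+r) = −ln(0.8841)/ln(1.00817) ≈ 15.145, so the balance reaches zero during payment 16.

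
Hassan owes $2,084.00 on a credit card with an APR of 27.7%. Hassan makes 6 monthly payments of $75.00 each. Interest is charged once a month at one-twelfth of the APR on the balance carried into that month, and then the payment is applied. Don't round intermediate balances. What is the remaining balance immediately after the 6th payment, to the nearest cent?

Monthly rate r = 27.7%/12 = 2.30833% = 0.0230833.
Each month: B ← B·(1+r) − $75.00.
Month 1: interest $48.11; balance after payment $2,057.11.
Month 2: interest $47.48; balance after payment $2,029.59.
Month 3: interest $46.85; balance after payment $2,001.44.
Month 4: interest $46.20; balance after payment $1,972.64.
Month 5: interest $45.54; balance after payment $1,943.18.
Month 6: interest $44.85; balance after payment $1,913.03.

$1,913.03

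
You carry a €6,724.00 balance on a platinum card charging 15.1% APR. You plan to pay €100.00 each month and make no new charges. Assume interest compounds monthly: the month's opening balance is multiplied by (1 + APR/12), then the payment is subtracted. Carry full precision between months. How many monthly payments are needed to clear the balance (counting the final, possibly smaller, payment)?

Monthly rate r = 15.1%/12 = 1.25833% = 0.0125833.
Recurrence: B ← B·(1+r) − €100.00.
Month 1: interest €84.61; balance after payment €6,708.61.
Month 2: interest €84.42; balance after payment €6,693.03.
Closed form: n = −ln(1 − rB₀/P)/ln(1+r) = −ln(0.1539)/ln(1.01258) ≈ 149.660, so the balance reaches zero during payment 150.

150 months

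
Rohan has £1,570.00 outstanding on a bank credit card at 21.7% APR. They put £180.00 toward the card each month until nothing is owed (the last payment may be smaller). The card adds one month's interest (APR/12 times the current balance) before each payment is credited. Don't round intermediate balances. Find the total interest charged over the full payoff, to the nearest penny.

£154.39

Monthly rate r = 21.7%/12 = 1.80833% = 0.0180833.
Payoff takes n = ⌈−ln(1 − rB₀/P)/ln(1+r)⌉ = ⌈9.578⌉ = 10 payments; the last is £104.39.
Total paid = 9·£180.00 + £104.39 = £1,724.39.
Total interest = total paid − principal = £1,724.39 − £1,570.00 = £154.39.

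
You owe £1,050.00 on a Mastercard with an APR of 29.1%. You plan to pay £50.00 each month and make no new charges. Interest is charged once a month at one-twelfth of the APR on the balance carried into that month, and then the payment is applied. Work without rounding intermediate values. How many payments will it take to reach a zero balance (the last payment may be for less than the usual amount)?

30 payments

Monthly rate r = 29.1%/12 = 2.425% = 0.02425.
Recurrence: B ← B·(1+r) − £50.00.
Month 1: interest £25.46; balance after payment £1,025.46.
Month 2: interest £24.87; balance after payment £1,000.33.
Closed form: n = −ln(1 − rB₀/P)/ln(1+r) = −ln(0.49075)/ln(1.02425) ≈ 29.708, so the balance reaches zero during payment 30.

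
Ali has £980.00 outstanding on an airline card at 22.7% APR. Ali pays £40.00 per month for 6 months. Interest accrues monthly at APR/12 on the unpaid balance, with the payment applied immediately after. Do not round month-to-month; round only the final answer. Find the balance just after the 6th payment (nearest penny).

£844.98

Monthly rate r = 22.7%/12 = 1.89167% = 0.0189167.
Each month: B ← B·(1+r) − £40.00.
Month 1: interest £18.54; balance after payment £958.54.
Month 2: interest £18.13; balance after payment £936.67.
Month 3: interest £17.72; balance after payment £914.39.
Month 4: interest £17.30; balance after payment £891.69.
Month 5: interest £16.87; balance after payment £868.55.
Month 6: interest £16.43; balance after payment £844.98.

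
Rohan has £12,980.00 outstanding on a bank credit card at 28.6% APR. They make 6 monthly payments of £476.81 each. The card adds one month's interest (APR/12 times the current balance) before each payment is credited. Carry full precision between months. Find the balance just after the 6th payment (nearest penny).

Monthly rate r = 28.6%/12 = 2.38333% = 0.0238333.
Each month: B ← B·(1+r) − £476.81.
Month 1: interest £309.36; balance after payment £12,812.55.
Month 2: interest £305.37; balance after payment £12,641.10.
Month 3: interest £301.28; balance after payment £12,465.57.
Month 4: interest £297.10; balance after payment £12,285.86.
Month 5: interest £292.81; balance after payment £12,101.86.
Month 6: interest £288.43; balance after payment £11,913.48.

£11,913.48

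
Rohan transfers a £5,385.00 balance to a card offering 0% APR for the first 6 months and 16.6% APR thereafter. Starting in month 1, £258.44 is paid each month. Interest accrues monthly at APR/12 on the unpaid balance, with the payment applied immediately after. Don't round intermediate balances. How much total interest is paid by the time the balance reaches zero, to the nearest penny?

£487.22

Promo months 1–6 at r₀ = 0%/12 = 0; months 7+ at r₁ = 16.6%/12 = 0.0138333.
After month 6 (no interest yet): B = £5,385.00 − 6·£258.44 = £3,834.36.
Then at r₁ with £258.44/mo: n₂ = −ln(1 − r₁·B/P)/ln(1+r₁) ≈ 16.72 → 17 more payments.
Total paid = 22·£258.44 + £186.54 = £5,872.22; interest = £5,872.22 − £5,385.00 = £487.22.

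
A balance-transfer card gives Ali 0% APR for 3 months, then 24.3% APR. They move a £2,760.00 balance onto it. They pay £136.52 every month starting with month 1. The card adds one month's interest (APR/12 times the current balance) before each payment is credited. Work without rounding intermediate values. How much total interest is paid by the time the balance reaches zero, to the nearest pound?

Promo months 1–3 at r₀ = 0%/12 = 0; months 4+ at r₁ = 24.3%/12 = 0.02025.
After month 3 (no interest yet): B = £2,760.00 − 3·£136.52 = £2,350.44.
Then at r₁ with £136.52/mo: n₂ = −ln(1 − r₁·B/P)/ln(1+r₁) ≈ 21.38 → 22 more payments.
Total paid = 24·£136.52 + £52.70 = £3,329.18; interest = £3,329.18 − £2,760.00 = £569.18.

£569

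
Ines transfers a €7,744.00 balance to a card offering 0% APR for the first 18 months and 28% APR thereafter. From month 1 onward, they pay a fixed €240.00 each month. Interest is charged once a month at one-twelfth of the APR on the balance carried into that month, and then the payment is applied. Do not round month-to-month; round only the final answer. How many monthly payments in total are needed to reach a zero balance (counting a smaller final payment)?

36 payments

Promo months 1–18 at r₀ = 0%/12 = 0; months 19+ at r₁ = 28%/12 = 0.0233333.
After month 18 (no interest yet): B = €7,744.00 − 18·€240.00 = €3,424.00.
Then at r₁ with €240.00/mo: n₂ = −ln(1 − r₁·B/P)/ln(1+r₁) ≈ 17.55 → 18 more payments.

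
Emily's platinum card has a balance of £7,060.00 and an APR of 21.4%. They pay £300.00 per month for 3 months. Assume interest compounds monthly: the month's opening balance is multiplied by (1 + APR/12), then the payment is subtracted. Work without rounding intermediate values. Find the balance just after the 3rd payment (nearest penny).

Monthly rate r = 21.4%/12 = 1.78333% = 0.0178333.
Each month: B ← B·(1+r) − £300.00.
Month 1: interest £125.90; balance after payment £6,885.90.
Month 2: interest £122.80; balance after payment £6,708.70.
Month 3: interest £119.64; balance after payment £6,528.34.

£6,528.34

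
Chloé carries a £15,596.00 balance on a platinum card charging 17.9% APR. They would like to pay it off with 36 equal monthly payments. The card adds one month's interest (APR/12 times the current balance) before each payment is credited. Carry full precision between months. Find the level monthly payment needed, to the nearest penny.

Monthly rate r = 17.9%/12 = 1.49167% = 0.0149167.
Level-payment amortization: P = B₀·r / (1 − (1+r)^(−n)) = 15596.00·0.0149167 / (1 − 1.01492^(−36)).
Denominator 1 − (1+r)^(−36) = 0.413178306.
P = 232.64 / 0.413178306 ≈ 563.05.

£563.05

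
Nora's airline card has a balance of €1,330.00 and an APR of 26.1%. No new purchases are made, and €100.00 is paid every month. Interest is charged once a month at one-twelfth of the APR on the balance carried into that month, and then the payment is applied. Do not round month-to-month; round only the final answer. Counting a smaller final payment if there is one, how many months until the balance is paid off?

Monthly rate r = 26.1%/12 = 2.175% = 0.02175.
Recurrence: B ← B·(1+r) − €100.00.
Month 1: interest €28.93; balance after payment €1,258.93.
Month 2: interest €27.38; balance after payment €1,186.31.
Closed form: n = −ln(1 − rB₀/P)/ln(1+r) = −ln(0.71073)/ln(1.02175) ≈ 15.870, so the balance reaches zero during payment 16.

16 months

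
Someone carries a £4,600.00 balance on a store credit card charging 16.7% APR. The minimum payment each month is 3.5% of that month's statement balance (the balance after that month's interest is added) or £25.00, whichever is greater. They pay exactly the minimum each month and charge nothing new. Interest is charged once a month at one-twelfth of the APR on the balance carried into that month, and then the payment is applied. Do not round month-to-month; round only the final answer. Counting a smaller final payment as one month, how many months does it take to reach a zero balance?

123 months

Monthly rate r = 16.7%/12 = 1.39167% = 0.0139167.
While 3.5% of the post-interest balance exceeds £25.00, each month B ← (B·(1+r))·(1 − 0.035), i.e. B shrinks by the factor (1+r)·0.965 = 0.97843.
This holds for months 1–87. Entering month 88 the balance is £689.97; 3.5% of the post-interest balance is now below £25.00, so the flat £25.00 minimum applies from here.
From month 88 a fixed £25.00 at rate r clears £689.97 in 36 more payments. Total: 87 + 36 = 123 months.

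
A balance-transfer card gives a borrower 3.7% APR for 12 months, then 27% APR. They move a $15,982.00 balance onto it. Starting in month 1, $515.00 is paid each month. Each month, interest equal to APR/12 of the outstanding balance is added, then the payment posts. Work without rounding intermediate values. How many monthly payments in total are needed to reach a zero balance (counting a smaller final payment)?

39 payments

Promo months 1–12 at r₀ = 3.7%/12 = 0.00308333; months 13+ at r₁ = 27%/12 = 0.0225.
After month 12: iterate B ← B·(1+r₀) − $515.00 for 12 months → $10,297.58.
Then at r₁ with $515.00/mo: n₂ = −ln(1 − r₁·B/P)/ln(1+r₁) ≈ 26.86 → 27 more payments.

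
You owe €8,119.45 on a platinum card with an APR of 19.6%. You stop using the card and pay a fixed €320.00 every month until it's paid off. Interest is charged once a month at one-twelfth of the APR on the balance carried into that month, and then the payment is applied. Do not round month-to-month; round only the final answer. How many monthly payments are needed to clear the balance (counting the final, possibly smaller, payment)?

34 months

Monthly rate r = 19.6%/12 = 1.63333% = 0.0163333.
Recurrence: B ← B·(1+r) − €320.00.
Month 1: interest €132.62; balance after payment €7,932.07.
Month 2: interest €129.56; balance after payment €7,741.62.
Closed form: n = −ln(1 − rB₀/P)/ln(1+r) = −ln(0.58557)/ln(1.01633) ≈ 33.032, so the balance reaches zero during payment 34.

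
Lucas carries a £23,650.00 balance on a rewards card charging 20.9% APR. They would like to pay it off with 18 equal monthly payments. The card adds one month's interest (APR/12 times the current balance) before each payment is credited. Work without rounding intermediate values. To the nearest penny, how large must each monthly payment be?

£1,541.90

Monthly rate r = 20.9%/12 = 1.74167% = 0.0174167.
Level-payment amortization: P = B₀·r / (1 − (1+r)^(−n)) = 23650.00·0.0174167 / (1 − 1.01742^(−18)).
Denominator 1 − (1+r)^(−18) = 0.267140467.
P = 411.904 / 0.267140467 ≈ 1541.90.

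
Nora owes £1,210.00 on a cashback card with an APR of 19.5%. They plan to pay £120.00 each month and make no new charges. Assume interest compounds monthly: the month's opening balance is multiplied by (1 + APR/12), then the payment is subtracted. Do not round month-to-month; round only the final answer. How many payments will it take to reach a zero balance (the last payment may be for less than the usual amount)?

12 payments

Monthly rate r = 19.5%/12 = 1.625% = 0.01625.
Recurrence: B ← B·(1+r) − £120.00.
Month 1: interest £19.66; balance after payment £1,109.66.
Month 2: interest £18.03; balance after payment £1,007.69.
Closed form: n = −ln(1 − rB₀/P)/ln(1+r) = −ln(0.83615)/ln(1.01625) ≈ 11.102, so the balance reaches zero during payment 12.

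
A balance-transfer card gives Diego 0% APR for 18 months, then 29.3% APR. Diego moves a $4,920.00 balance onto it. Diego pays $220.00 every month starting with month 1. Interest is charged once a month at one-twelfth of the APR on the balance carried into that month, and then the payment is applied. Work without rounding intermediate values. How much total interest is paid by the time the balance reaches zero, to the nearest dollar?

Promo months 1–18 at r₀ = 0%/12 = 0; months 19+ at r₁ = 29.3%/12 = 0.0244167.
After month 18 (no interest yet): B = $4,920.00 − 18·$220.00 = $960.00.
Then at r₁ with $220.00/mo: n₂ = −ln(1 − r₁·B/P)/ln(1+r₁) ≈ 4.67 → 5 more payments.
Total paid = 22·$220.00 + $148.02 = $4,988.02; interest = $4,988.02 − $4,920.00 = $68.02.

$68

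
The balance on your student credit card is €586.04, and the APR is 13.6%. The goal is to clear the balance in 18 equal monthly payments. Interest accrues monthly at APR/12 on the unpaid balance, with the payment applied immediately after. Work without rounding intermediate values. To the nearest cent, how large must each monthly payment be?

€36.18

Monthly rate r = 13.6%/12 = 1.13333% = 0.0113333.
Level-payment amortization: P = B₀·r / (1 − (1+r)^(−n)) = 586.04·0.0113333 / (1 − 1.01133^(−18)).
Denominator 1 − (1+r)^(−18) = 0.18360148.
P = 6.64179 / 0.18360148 ≈ 36.18.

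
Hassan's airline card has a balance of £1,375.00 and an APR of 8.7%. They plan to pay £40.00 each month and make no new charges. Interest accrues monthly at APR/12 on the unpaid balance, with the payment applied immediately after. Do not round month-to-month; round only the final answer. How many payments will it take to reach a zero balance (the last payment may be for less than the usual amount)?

40 payments

Monthly rate r = 8.7%/12 = 0.725% = 0.00725.
Recurrence: B ← B·(1+r) − £40.00.
Month 1: interest £9.97; balance after payment £1,344.97.
Month 2: interest £9.75; balance after payment £1,314.72.
Closed form: n = −ln(1 − rB₀/P)/ln(1+r) = −ln(0.75078)/ln(1.00725) ≈ 39.680, so the balance reaches zero during payment 40.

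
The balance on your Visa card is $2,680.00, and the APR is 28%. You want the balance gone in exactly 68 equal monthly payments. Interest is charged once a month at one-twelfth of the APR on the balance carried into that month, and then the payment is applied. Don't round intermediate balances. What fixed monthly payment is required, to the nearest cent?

$78.99

Monthly rate r = 28%/12 = 2.33333% = 0.0233333.
Level-payment amortization: P = B₀·r / (1 − (1+r)^(−n)) = 2680.00·0.0233333 / (1 − 1.02333^(−68)).
Denominator 1 − (1+r)^(−68) = 0.791629714.
P = 62.5333 / 0.791629714 ≈ 78.99.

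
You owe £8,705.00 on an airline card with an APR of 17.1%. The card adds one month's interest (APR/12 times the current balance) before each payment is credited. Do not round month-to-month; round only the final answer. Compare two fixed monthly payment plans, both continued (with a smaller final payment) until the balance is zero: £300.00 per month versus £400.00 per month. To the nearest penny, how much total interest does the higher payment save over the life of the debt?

Monthly rate r = 17.1%/12 = 1.425% = 0.01425.
At £300.00/mo: n = ⌈−ln(1 − rB₀/P)/ln(1+r)⌉ = 38 payments (last £213.15); total interest = total paid − £8,705.00 = £2,608.15.
At £400.00/mo: 27 payments (last £95.11); total interest £1,790.11.
Interest saved = £2,608.15 − £1,790.11 = £818.04.

£818.04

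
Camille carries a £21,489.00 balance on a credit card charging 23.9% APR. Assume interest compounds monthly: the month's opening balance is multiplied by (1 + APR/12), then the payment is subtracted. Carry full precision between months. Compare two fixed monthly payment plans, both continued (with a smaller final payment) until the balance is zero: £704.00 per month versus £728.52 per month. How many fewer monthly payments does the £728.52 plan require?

Monthly rate r = 23.9%/12 = 1.99167% = 0.0199167.
At £704.00/mo: n = ⌈−ln(1 − rB₀/P)/ln(1+r)⌉ = 48 payments (last £339.26); total interest = total paid − £21,489.00 = £11,938.26.
At £728.52/mo: 45 payments (last £656.15); total interest £11,222.03.
Payments saved = 48 − 45 = 3.

3 fewer payments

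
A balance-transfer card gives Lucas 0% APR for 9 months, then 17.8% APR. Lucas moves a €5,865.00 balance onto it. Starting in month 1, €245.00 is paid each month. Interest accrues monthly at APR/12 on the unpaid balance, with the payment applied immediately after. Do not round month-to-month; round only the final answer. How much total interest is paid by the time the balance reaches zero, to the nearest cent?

€508.18

Promo months 1–9 at r₀ = 0%/12 = 0; months 10+ at r₁ = 17.8%/12 = 0.0148333.
After month 9 (no interest yet): B = €5,865.00 − 9·€245.00 = €3,660.00.
Then at r₁ with €245.00/mo: n₂ = −ln(1 − r₁·B/P)/ln(1+r₁) ≈ 17.01 → 18 more payments.
Total paid = 26·€245.00 + €3.18 = €6,373.18; interest = €6,373.18 − €5,865.00 = €508.18.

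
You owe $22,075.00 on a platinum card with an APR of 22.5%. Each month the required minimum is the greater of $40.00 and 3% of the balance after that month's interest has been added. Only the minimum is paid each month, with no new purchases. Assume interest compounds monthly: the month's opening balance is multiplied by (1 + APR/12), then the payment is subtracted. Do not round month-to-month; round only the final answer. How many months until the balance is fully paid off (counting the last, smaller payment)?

Monthly rate r = 22.5%/12 = 1.875% = 0.01875.
While 3% of the post-interest balance exceeds $40.00, each month B ← (B·(1+r))·(1 − 0.03), i.e. B shrinks by the factor (1+r)·0.97 = 0.98819.
This holds for months 1–238. Entering month 239 the balance is $1,305.17; 3% of the post-interest balance is now below $40.00, so the flat $40.00 minimum applies from here.
From month 239 a fixed $40.00 at rate r clears $1,305.17 in 51 more payments. Total: 238 + 51 = 289 months.

289 months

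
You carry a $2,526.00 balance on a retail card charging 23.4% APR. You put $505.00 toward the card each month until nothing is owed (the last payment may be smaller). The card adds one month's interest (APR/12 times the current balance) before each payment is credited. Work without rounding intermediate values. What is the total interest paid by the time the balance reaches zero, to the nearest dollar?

$159

Monthly rate r = 23.4%/12 = 1.95% = 0.0195.
Payoff takes n = ⌈−ln(1 − rB₀/P)/ln(1+r)⌉ = ⌈5.314⌉ = 6 payments; the last is $159.72.
Total paid = 5·$505.00 + $159.72 = $2,684.72.
Total interest = total paid − principal = $2,684.72 − $2,526.00 = $158.72.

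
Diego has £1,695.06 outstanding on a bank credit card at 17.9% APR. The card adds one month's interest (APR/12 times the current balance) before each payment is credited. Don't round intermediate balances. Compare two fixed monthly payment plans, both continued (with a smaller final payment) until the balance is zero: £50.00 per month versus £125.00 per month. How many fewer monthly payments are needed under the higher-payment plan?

Monthly rate r = 17.9%/12 = 1.49167% = 0.0149167.
At £50.00/mo: n = ⌈−ln(1 − rB₀/P)/ln(1+r)⌉ = 48 payments (last £29.44); total interest = total paid − £1,695.06 = £684.38.
At £125.00/mo: 16 payments (last £33.07); total interest £213.01.
Payments saved = 48 − 16 = 32.

32 fewer payments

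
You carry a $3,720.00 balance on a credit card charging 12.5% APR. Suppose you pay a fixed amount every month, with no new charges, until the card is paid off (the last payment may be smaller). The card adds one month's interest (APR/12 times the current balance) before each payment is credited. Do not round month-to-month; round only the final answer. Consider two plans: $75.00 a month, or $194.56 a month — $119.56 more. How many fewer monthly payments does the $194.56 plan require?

49 fewer payments

Monthly rate r = 12.5%/12 = 1.04167% = 0.0104167.
At $75.00/mo: n = ⌈−ln(1 − rB₀/P)/ln(1+r)⌉ = 71 payments (last $12.02); total interest = total paid − $3,720.00 = $1,542.02.
At $194.56/mo: 22 payments (last $84.45); total interest $450.21.
Payments saved = 71 − 22 = 49.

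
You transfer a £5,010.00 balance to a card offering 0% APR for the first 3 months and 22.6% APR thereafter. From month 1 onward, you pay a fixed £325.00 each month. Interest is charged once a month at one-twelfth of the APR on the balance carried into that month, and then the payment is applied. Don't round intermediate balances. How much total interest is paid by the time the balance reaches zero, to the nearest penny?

£604.92

Promo months 1–3 at r₀ = 0%/12 = 0; months 4+ at r₁ = 22.6%/12 = 0.0188333.
After month 3 (no interest yet): B = £5,010.00 − 3·£325.00 = £4,035.00.
Then at r₁ with £325.00/mo: n₂ = −ln(1 − r₁·B/P)/ln(1+r₁) ≈ 14.27 → 15 more payments.
Total paid = 17·£325.00 + £89.92 = £5,614.92; interest = £5,614.92 − £5,010.00 = £604.92.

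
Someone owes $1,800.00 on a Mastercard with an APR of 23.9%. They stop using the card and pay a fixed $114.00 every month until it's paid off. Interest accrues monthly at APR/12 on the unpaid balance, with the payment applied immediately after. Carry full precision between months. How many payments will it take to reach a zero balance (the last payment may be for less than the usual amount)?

20 payments

Monthly rate r = 23.9%/12 = 1.99167% = 0.0199167.
Recurrence: B ← B·(1+r) − $114.00.
Month 1: interest $35.85; balance after payment $1,721.85.
Month 2: interest $34.29; balance after payment $1,642.14.
Closed form: n = −ln(1 − rB₀/P)/ln(1+r) = −ln(0.68553)/ln(1.01992) ≈ 19.146, so the balance reaches zero during payment 20.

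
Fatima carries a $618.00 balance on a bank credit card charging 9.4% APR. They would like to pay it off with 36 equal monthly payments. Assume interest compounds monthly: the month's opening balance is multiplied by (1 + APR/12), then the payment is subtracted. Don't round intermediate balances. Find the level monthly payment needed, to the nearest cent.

Monthly rate r = 9.4%/12 = 0.783333% = 0.00783333.
Level-payment amortization: P = B₀·r / (1 − (1+r)^(−n)) = 618.00·0.00783333 / (1 − 1.00783^(−36)).
Denominator 1 − (1+r)^(−36) = 0.24489709.
P = 4.841 / 0.24489709 ≈ 19.77.

$19.77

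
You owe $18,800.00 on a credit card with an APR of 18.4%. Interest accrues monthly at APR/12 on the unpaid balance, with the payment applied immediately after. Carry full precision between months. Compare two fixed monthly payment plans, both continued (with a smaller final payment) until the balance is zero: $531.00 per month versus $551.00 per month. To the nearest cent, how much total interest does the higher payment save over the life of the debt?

Monthly rate r = 18.4%/12 = 1.53333% = 0.0153333.
At $531.00/mo: n = ⌈−ln(1 − rB₀/P)/ln(1+r)⌉ = 52 payments (last $235.96); total interest = total paid − $18,800.00 = $8,516.96.
At $551.00/mo: 49 payments (last $369.57); total interest $8,017.57.
Interest saved = $8,516.96 − $8,017.57 = $499.39.

$499.39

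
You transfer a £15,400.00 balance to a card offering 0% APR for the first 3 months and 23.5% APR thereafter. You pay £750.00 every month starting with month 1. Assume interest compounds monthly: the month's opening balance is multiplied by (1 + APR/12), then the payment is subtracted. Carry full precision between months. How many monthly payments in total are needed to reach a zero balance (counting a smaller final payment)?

25 payments

Promo months 1–3 at r₀ = 0%/12 = 0; months 4+ at r₁ = 23.5%/12 = 0.0195833.
After month 3 (no interest yet): B = £15,400.00 − 3·£750.00 = £13,150.00.
Then at r₁ with £750.00/mo: n₂ = −ln(1 − r₁·B/P)/ln(1+r₁) ≈ 21.69 → 22 more payments.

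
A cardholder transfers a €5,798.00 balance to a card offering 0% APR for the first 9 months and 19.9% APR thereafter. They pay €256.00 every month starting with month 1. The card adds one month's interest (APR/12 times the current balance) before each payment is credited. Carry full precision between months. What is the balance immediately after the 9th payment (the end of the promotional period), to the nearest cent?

€3,494.00

Promo months 1–9 at r₀ = 0%/12 = 0; months 10+ at r₁ = 19.9%/12 = 0.0165833.
After month 9 (no interest yet): B = €5,798.00 − 9·€256.00 = €3,494.00.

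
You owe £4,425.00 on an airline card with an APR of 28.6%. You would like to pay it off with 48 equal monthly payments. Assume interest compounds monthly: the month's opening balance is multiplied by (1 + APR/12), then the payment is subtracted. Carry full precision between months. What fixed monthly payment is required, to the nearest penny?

Monthly rate r = 28.6%/12 = 2.38333% = 0.0238333.
Level-payment amortization: P = B₀·r / (1 − (1+r)^(−n)) = 4425.00·0.0238333 / (1 − 1.02383^(−48)).
Denominator 1 − (1+r)^(−48) = 0.677154094.
P = 105.463 / 0.677154094 ≈ 155.74.

£155.74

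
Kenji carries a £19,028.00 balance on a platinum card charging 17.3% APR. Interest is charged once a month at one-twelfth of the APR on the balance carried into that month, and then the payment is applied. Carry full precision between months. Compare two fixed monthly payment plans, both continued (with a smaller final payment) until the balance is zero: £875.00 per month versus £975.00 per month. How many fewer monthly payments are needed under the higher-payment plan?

3 fewer payments

Monthly rate r = 17.3%/12 = 1.44167% = 0.0144167.
At £875.00/mo: n = ⌈−ln(1 − rB₀/P)/ln(1+r)⌉ = 27 payments (last £246.09); total interest = total paid − £19,028.00 = £3,968.09.
At £975.00/mo: 24 payments (last £80.27); total interest £3,477.27.
Payments saved = 27 − 24 = 3.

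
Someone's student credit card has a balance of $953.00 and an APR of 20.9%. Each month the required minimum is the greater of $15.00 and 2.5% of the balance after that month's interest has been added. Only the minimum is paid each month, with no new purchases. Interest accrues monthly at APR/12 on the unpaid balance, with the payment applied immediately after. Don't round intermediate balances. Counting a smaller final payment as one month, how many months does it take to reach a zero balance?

Monthly rate r = 20.9%/12 = 1.74167% = 0.0174167.
While 2.5% of the post-interest balance exceeds $15.00, each month B ← (B·(1+r))·(1 − 0.025), i.e. B shrinks by the factor (1+r)·0.975 = 0.99198.
This holds for months 1–60. Entering month 61 the balance is $587.90; 2.5% of the post-interest balance is now below $15.00, so the flat $15.00 minimum applies from here.
From month 61 a fixed $15.00 at rate r clears $587.90 in 67 more payments. Total: 60 + 67 = 127 months.

127 months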